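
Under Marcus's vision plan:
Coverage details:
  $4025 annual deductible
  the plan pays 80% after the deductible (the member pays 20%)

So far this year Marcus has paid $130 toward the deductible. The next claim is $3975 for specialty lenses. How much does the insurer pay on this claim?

$64

Remaining deductible: $4025 − $130 = $3895.
That leaves $3975 − $3895 = $80 for coinsurance.
20% of $80 = $16 falls to the member.
So the member owes $3895 + $16 = $3911.
The insurer covers the remainder: $3975 − $3911 = $64.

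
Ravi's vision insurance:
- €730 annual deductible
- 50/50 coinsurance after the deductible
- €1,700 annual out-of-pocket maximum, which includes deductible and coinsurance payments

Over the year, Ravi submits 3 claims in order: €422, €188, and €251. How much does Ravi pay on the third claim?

€185.50

Claim 1 — €422: entire amount goes to the deductible. Member owes €422 (running OOP €422).
Claim 2 — €188: all of it applies to the deductible. Member owes €188 (running OOP €610).
Claim 3 — €251: €120 to deductible, leaving €131; member's 50% is €65.50. Cost to member: €185.50. OOP to date €795.50.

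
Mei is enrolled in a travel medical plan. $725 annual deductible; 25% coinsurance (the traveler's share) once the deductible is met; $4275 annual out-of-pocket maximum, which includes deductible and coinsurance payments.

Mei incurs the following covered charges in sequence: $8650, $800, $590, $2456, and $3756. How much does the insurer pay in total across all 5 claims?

Bill 1, $8650: deductible takes $725, $7925 remains; traveler's 25% is $1981.25. Traveler owes $2706.25 (running OOP $2706.25). Insurer: $8650 − $2706.25 = $5943.75.
Bill 2, $800: deductible already satisfied, so traveler's share is 25% × $800 = $200. Cost to traveler: $200. OOP to date $2906.25. Plan pays $800 − $200 = $600.
Bill 3, $590: 25% coinsurance on $590 = $147.50. Cost to traveler: $147.50. OOP to date $3053.75. Plan pays $590 − $147.50 = $442.50.
Bill 4, $2456: deductible already satisfied, so traveler's share is 25% × $2456 = $614. Traveler owes $614 (running OOP $3667.75). Plan pays $2456 − $614 = $1842.
Bill 5, $3756: 25% coinsurance on $3756 = $939. That would push OOP to $4606.75, over the $4275 cap, so traveler pays $4275 − $3667.75 = $607.25. Plan pays $3756 − $607.25 = $3148.75.
Insurer total: $5943.75 + $600 + $442.50 + $1842 + $3148.75 = $11977.

$11977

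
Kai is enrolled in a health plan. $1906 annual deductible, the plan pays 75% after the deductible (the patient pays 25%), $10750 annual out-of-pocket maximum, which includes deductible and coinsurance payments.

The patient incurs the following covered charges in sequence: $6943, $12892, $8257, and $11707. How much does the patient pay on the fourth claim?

#1 ($6943): $1906 finishes the deductible; $5037 goes to coinsurance; coinsurance $5037 × 25% = $1259.25. Cost to patient: $3165.25. OOP to date $3165.25.
#2 ($12892): deductible already satisfied, so patient's share is 25% × $12892 = $3223. Cost to patient: $3223. OOP to date $6388.25.
#3 ($8257): 25% coinsurance on $8257 = $2064.25. Patient pays $2064.25; OOP now $8452.50.
#4 ($11707): deductible met; 25% of $11707 = $2926.75. Adding that to $8452.50 gives $11379.25, past the $10750 cap; patient pays only $10750 − $8452.50 = $2297.50.

$2297.50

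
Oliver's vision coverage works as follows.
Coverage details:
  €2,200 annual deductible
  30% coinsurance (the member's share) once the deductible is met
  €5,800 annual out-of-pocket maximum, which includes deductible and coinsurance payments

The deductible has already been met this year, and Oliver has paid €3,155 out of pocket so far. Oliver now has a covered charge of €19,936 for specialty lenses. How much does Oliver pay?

€2,645

With the deductible met, the entire €19,936 is subject to coinsurance.
30% of €19,936 = €5,980.80 falls to the member.
Year-to-date out-of-pocket would reach €3,155 + €5,980.80 = €9,135.80, above the €5,800 maximum, so the member pays only €5,800 − €3,155 = €2,645.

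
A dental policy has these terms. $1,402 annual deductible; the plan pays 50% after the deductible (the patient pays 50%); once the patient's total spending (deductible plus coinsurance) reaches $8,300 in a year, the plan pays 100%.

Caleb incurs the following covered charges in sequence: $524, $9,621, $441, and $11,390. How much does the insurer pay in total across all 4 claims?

$13,676

Claim 1 — $524: all of it applies to the deductible. Cost to patient: $524. OOP to date $524. Insurer: $524 − $524 = $0.
Claim 2 — $9,621: $878 finishes the deductible; $8,743 goes to coinsurance; 50% of $8,743 = $4,371.50. Cost to patient: $5,249.50. OOP to date $5,773.50. Insurer: $9,621 − $5,249.50 = $4,371.50.
Claim 3 — $441: 50% coinsurance on $441 = $220.50. Patient pays $220.50; OOP now $5,994. Plan pays $441 − $220.50 = $220.50.
Claim 4 — $11,390: 50% coinsurance on $11,390 = $5,695. That would push OOP to $11,689, over the $8,300 cap, so patient pays $8,300 − $5,994 = $2,306. Plan pays $11,390 − $2,306 = $9,084.
Insurer total = bills − patient's total = $21,976 − $8,300 = $13,676.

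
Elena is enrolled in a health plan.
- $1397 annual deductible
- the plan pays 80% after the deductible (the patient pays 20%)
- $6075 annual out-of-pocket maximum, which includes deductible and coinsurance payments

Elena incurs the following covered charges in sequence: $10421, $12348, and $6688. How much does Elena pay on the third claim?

#1 ($10421): deductible takes $1397, $9024 remains; 20% of $9024 = $1804.80. Cost to patient: $3201.80. OOP to date $3201.80.
#2 ($12348): deductible already satisfied, so patient's share is 20% × $12348 = $2469.60. Cost to patient: $2469.60. OOP to date $5671.40.
#3 ($6688): deductible already satisfied, so patient's share is 20% × $6688 = $1337.60. Adding that to $5671.40 gives $7009, past the $6075 cap; patient pays only $6075 − $5671.40 = $403.60.

$403.60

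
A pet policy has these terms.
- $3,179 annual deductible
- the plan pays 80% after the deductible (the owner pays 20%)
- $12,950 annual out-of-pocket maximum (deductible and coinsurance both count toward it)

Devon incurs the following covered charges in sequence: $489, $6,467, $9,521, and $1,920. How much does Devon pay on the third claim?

#1 ($489): entire amount goes to the deductible. Owner owes $489 (running OOP $489).
#2 ($6,467): $2,690 to deductible, leaving $3,777; 20% of $3,777 = $755.40. Owner pays $3,445.40; OOP now $3,934.40.
#3 ($9,521): 20% coinsurance on $9,521 = $1,904.20. Cost to owner: $1,904.20. OOP to date $5,838.60.

$1,904.20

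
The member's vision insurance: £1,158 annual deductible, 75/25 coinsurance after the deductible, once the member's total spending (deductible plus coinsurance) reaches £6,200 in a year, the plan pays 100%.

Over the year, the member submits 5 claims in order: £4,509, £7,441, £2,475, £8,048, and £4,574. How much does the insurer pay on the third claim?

£1,856.25

#1 (£4,509): deductible takes £1,158, £3,351 remains; 25% of £3,351 = £837.75. Member pays £1,995.75; OOP now £1,995.75. Plan pays £4,509 − £1,995.75 = £2,513.25.
#2 (£7,441): deductible met; 25% of £7,441 = £1,860.25. Cost to member: £1,860.25. OOP to date £3,856. Insurer: £7,441 − £1,860.25 = £5,580.75.
#3 (£2,475): 25% coinsurance on £2,475 = £618.75. Cost to member: £618.75. OOP to date £4,474.75. Insurer: £2,475 − £618.75 = £1,856.25.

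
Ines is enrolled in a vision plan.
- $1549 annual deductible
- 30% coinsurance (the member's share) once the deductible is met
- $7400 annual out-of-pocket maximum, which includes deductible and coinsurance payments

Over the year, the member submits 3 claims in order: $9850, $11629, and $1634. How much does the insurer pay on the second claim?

$8268.30

Claim 1 ($9850): $1549 finishes the deductible; $8301 goes to coinsurance; 30% of $8301 = $2490.30. Member owes $4039.30 (running OOP $4039.30). Insurer: $9850 − $4039.30 = $5810.70.
Claim 2 ($11629): deductible already satisfied, so member's share is 30% × $11629 = $3488.70. OOP would hit $7528 > $7400, so the cap limits the member to $7400 − $4039.30 = $3360.70. Plan pays $11629 − $3360.70 = $8268.30.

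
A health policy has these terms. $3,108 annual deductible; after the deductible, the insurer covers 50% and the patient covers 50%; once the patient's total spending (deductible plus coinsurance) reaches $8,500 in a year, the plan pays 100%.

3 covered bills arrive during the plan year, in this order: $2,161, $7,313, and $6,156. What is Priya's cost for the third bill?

Bill 1, $2,161: all of it applies to the deductible. Patient pays $2,161; OOP now $2,161.
Bill 2, $7,313: deductible takes $947, $6,366 remains; patient's 50% is $3,183. Cost to patient: $4,130. OOP to date $6,291.
Bill 3, $6,156: deductible already satisfied, so patient's share is 50% × $6,156 = $3,078. OOP would hit $9,369 > $8,500, so the cap limits the patient to $8,500 − $6,291 = $2,209.

$2,209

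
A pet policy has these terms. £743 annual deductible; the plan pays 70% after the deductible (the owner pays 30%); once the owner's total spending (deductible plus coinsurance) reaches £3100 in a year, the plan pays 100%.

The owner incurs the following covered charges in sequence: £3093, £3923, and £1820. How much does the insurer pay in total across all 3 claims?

Claim 1 — £3093: £743 to deductible, leaving £2350; 30% of £2350 = £705. Owner owes £1448 (running OOP £1448). Plan pays £3093 − £1448 = £1645.
Claim 2 — £3923: deductible met; 30% of £3923 = £1176.90. Cost to owner: £1176.90. OOP to date £2624.90. Insurer: £3923 − £1176.90 = £2746.10.
Claim 3 — £1820: 30% coinsurance on £1820 = £546. That would push OOP to £3170.90, over the £3100 cap, so owner pays £3100 − £2624.90 = £475.10. Plan pays £1820 − £475.10 = £1344.90.
Insurer total: £1645 + £2746.10 + £1344.90 = £5736.

£5736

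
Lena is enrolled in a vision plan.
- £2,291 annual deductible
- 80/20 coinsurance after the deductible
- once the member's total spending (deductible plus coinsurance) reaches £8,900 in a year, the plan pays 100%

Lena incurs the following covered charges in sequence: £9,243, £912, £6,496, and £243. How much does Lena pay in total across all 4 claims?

£5,211.60

Bill 1, £9,243: deductible takes £2,291, £6,952 remains; 20% of £6,952 = £1,390.40. Member pays £3,681.40; OOP now £3,681.40.
Bill 2, £912: 20% coinsurance on £912 = £182.40. Cost to member: £182.40. OOP to date £3,863.80.
Bill 3, £6,496: 20% coinsurance on £6,496 = £1,299.20. Member pays £1,299.20; OOP now £5,163.
Bill 4, £243: deductible met; 20% of £243 = £48.60. Cost to member: £48.60. OOP to date £5,211.60.
Summing the member's payments: £3,681.40 + £182.40 + £1,299.20 + £48.60 = £5,211.60.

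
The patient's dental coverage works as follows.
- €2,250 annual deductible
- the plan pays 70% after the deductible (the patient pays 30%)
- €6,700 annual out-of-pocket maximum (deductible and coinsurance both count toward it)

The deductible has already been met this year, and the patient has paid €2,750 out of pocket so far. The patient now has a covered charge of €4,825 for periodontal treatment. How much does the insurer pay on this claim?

The deductible is already satisfied, so the full bill goes to coinsurance.
Coinsurance: €4,825 × 30% = €1,447.50.
Year-to-date out-of-pocket becomes €2,750 + €1,447.50 = €4,197.50, still under the €6,700 maximum, so no cap applies.
Insurer pays the balance: €4,825 − €1,447.50 = €3,377.50.

€3,377.50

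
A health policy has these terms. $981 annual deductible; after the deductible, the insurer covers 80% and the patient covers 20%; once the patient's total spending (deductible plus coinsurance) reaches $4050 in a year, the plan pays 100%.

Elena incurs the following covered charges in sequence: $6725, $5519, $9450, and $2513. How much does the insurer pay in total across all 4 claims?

$20157

Claim 1 — $6725: deductible takes $981, $5744 remains; coinsurance $5744 × 20% = $1148.80. Cost to patient: $2129.80. OOP to date $2129.80. Insurer: $6725 − $2129.80 = $4595.20.
Claim 2 — $5519: deductible already satisfied, so patient's share is 20% × $5519 = $1103.80. Patient pays $1103.80; OOP now $3233.60. Insurer: $5519 − $1103.80 = $4415.20.
Claim 3 — $9450: deductible met; 20% of $9450 = $1890. Adding that to $3233.60 gives $5123.60, past the $4050 cap; patient pays only $4050 − $3233.60 = $816.40. Plan pays $9450 − $816.40 = $8633.60.
Claim 4 — $2513: deductible met; 20% of $2513 = $502.60. OOP would hit $4552.60 > $4050, so the cap limits the patient to $4050 − $4050 = $0. Plan pays $2513 − $0 = $2513.
Insurer total = bills − patient's total = $24207 − $4050 = $20157.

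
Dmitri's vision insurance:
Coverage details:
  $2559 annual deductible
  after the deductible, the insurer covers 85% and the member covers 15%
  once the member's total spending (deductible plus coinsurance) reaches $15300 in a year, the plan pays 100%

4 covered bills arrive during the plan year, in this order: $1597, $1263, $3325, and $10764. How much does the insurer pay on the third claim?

$2826.25

Claim 1 — $1597: entire amount goes to the deductible. Cost to member: $1597. OOP to date $1597. Plan pays $1597 − $1597 = $0.
Claim 2 — $1263: $962 to deductible, leaving $301; coinsurance $301 × 15% = $45.15. Member pays $1007.15; OOP now $2604.15. Insurer: $1263 − $1007.15 = $255.85.
Claim 3 — $3325: 15% coinsurance on $3325 = $498.75. Cost to member: $498.75. OOP to date $3102.90. Plan pays $3325 − $498.75 = $2826.25.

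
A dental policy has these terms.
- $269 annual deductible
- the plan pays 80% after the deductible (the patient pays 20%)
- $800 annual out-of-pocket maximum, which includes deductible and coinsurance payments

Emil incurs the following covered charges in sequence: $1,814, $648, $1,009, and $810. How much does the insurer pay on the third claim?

Claim 1 ($1,814): $269 finishes the deductible; $1,545 goes to coinsurance; patient's 20% is $309. Patient pays $578; OOP now $578. Insurer: $1,814 − $578 = $1,236.
Claim 2 ($648): 20% coinsurance on $648 = $129.60. Patient pays $129.60; OOP now $707.60. Plan pays $648 − $129.60 = $518.40.
Claim 3 ($1,009): deductible already satisfied, so patient's share is 20% × $1,009 = $201.80. Adding that to $707.60 gives $909.40, past the $800 cap; patient pays only $800 − $707.60 = $92.40. Plan pays $1,009 − $92.40 = $916.60.

$916.60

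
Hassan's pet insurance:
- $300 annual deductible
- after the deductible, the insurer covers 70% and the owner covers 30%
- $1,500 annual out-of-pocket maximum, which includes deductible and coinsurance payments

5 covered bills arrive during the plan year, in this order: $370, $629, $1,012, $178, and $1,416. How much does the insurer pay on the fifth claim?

$991.20

#1 ($370): $300 to deductible, leaving $70; coinsurance $70 × 30% = $21. Cost to owner: $321. OOP to date $321. Plan pays $370 − $321 = $49.
#2 ($629): deductible met; 30% of $629 = $188.70. Owner pays $188.70; OOP now $509.70. Insurer: $629 − $188.70 = $440.30.
#3 ($1,012): 30% coinsurance on $1,012 = $303.60. Owner pays $303.60; OOP now $813.30. Plan pays $1,012 − $303.60 = $708.40.
#4 ($178): 30% coinsurance on $178 = $53.40. Cost to owner: $53.40. OOP to date $866.70. Insurer: $178 − $53.40 = $124.60.
#5 ($1,416): deductible already satisfied, so owner's share is 30% × $1,416 = $424.80. Cost to owner: $424.80. OOP to date $1,291.50. Insurer: $1,416 − $424.80 = $991.20.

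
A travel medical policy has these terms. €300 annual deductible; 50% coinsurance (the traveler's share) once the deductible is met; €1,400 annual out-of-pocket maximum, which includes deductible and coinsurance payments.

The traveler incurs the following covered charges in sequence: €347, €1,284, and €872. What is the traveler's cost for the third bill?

€434.50

Bill 1, €347: €300 finishes the deductible; €47 goes to coinsurance; 50% of €47 = €23.50. Traveler owes €323.50 (running OOP €323.50).
Bill 2, €1,284: deductible met; 50% of €1,284 = €642. Cost to traveler: €642. OOP to date €965.50.
Bill 3, €872: deductible met; 50% of €872 = €436. Adding that to €965.50 gives €1,401.50, past the €1,400 cap; traveler pays only €1,400 − €965.50 = €434.50.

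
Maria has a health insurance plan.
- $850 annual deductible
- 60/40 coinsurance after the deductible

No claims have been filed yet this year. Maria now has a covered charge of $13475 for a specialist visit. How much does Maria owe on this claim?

Deductible not yet touched, so the first $850 of the bill goes to the deductible.
The remaining $12625 (= $13475 − $850) moves to coinsurance.
Coinsurance: $12625 × 40% = $5050.
That puts the patient's cost at $850 + $5050 = $5900.

$5900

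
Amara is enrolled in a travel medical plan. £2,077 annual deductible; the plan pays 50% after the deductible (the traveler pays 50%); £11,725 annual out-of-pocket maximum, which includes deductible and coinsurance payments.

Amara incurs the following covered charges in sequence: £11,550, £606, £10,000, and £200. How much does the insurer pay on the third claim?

£5,391.50

#1 (£11,550): deductible takes £2,077, £9,473 remains; traveler's 50% is £4,736.50. Cost to traveler: £6,813.50. OOP to date £6,813.50. Insurer: £11,550 − £6,813.50 = £4,736.50.
#2 (£606): deductible already satisfied, so traveler's share is 50% × £606 = £303. Traveler owes £303 (running OOP £7,116.50). Plan pays £606 − £303 = £303.
#3 (£10,000): deductible met; 50% of £10,000 = £5,000. That would push OOP to £12,116.50, over the £11,725 cap, so traveler pays £11,725 − £7,116.50 = £4,608.50. Insurer: £10,000 − £4,608.50 = £5,391.50.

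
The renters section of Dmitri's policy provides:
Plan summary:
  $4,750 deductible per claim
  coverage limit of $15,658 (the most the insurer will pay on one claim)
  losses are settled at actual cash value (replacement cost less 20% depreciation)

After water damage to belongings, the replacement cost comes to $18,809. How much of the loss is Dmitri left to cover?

$8,511.80

At 20% depreciation, ACV = $18,809 − $3,761.80 = $15,047.20.
After the deductible, $15,047.20 − $4,750 = $10,297.20 remains.
$10,297.20 ≤ $15,658, so the limit doesn't bind; insurer pays $10,297.20.
The tenant bears the rest of the original loss: $18,809 − $10,297.20 = $8,511.80.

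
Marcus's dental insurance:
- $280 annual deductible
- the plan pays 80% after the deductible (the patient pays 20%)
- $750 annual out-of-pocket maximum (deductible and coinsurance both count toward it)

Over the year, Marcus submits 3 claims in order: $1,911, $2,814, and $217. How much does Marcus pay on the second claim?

$143.80

Claim 1 ($1,911): $280 finishes the deductible; $1,631 goes to coinsurance; coinsurance $1,631 × 20% = $326.20. Patient pays $606.20; OOP now $606.20.
Claim 2 ($2,814): deductible already satisfied, so patient's share is 20% × $2,814 = $562.80. That would push OOP to $1,169, over the $750 cap, so patient pays $750 − $606.20 = $143.80.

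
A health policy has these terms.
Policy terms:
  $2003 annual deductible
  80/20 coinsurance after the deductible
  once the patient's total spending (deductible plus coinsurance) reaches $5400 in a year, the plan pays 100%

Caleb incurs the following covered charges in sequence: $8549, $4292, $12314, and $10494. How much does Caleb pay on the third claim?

$1229.40

Claim 1 ($8549): $2003 to deductible, leaving $6546; patient's 20% is $1309.20. Patient owes $3312.20 (running OOP $3312.20).
Claim 2 ($4292): deductible already satisfied, so patient's share is 20% × $4292 = $858.40. Patient pays $858.40; OOP now $4170.60.
Claim 3 ($12314): deductible met; 20% of $12314 = $2462.80. Adding that to $4170.60 gives $6633.40, past the $5400 cap; patient pays only $5400 − $4170.60 = $1229.40.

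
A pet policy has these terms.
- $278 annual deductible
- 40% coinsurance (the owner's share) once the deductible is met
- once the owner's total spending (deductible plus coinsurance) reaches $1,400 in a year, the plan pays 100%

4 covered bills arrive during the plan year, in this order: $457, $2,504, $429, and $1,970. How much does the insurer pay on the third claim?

$380.20

Claim 1 — $457: deductible takes $278, $179 remains; coinsurance $179 × 40% = $71.60. Cost to owner: $349.60. OOP to date $349.60. Insurer: $457 − $349.60 = $107.40.
Claim 2 — $2,504: deductible already satisfied, so owner's share is 40% × $2,504 = $1,001.60. Cost to owner: $1,001.60. OOP to date $1,351.20. Plan pays $2,504 − $1,001.60 = $1,502.40.
Claim 3 — $429: deductible met; 40% of $429 = $171.60. OOP would hit $1,522.80 > $1,400, so the cap limits the owner to $1,400 − $1,351.20 = $48.80. Plan pays $429 − $48.80 = $380.20.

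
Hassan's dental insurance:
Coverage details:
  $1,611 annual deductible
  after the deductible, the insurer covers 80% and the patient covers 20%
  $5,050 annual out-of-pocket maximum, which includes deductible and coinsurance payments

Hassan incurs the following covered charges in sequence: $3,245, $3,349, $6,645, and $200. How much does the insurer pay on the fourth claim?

$160

Claim 1 ($3,245): $1,611 finishes the deductible; $1,634 goes to coinsurance; 20% of $1,634 = $326.80. Patient owes $1,937.80 (running OOP $1,937.80). Plan pays $3,245 − $1,937.80 = $1,307.20.
Claim 2 ($3,349): deductible met; 20% of $3,349 = $669.80. Cost to patient: $669.80. OOP to date $2,607.60. Insurer: $3,349 − $669.80 = $2,679.20.
Claim 3 ($6,645): deductible already satisfied, so patient's share is 20% × $6,645 = $1,329. Cost to patient: $1,329. OOP to date $3,936.60. Plan pays $6,645 − $1,329 = $5,316.
Claim 4 ($200): 20% coinsurance on $200 = $40. Patient pays $40; OOP now $3,976.60. Plan pays $200 − $40 = $160.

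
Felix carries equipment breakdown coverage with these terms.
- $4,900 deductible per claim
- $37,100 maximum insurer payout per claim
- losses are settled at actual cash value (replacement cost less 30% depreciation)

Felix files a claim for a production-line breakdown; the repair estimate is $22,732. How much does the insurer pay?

$11,012.40

At 30% depreciation, ACV = $22,732 − $6,819.60 = $15,912.40.
Less the $4,900 deductible: $15,912.40 − $4,900 = $11,012.40.
That's under the $37,100 cap, so the insurer reimburses the full $11,012.40.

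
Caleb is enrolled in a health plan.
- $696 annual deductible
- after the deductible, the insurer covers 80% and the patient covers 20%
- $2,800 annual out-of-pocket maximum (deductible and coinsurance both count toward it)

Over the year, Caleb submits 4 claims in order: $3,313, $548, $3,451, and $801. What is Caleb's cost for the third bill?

Bill 1, $3,313: deductible takes $696, $2,617 remains; coinsurance $2,617 × 20% = $523.40. Patient owes $1,219.40 (running OOP $1,219.40).
Bill 2, $548: deductible already satisfied, so patient's share is 20% × $548 = $109.60. Patient pays $109.60; OOP now $1,329.
Bill 3, $3,451: deductible met; 20% of $3,451 = $690.20. Cost to patient: $690.20. OOP to date $2,019.20.

$690.20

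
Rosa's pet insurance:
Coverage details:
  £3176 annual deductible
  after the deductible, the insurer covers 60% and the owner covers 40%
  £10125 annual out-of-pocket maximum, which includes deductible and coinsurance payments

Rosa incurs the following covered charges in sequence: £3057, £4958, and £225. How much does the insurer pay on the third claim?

Claim 1 (£3057): entire amount goes to the deductible. Cost to owner: £3057. OOP to date £3057. Insurer: £3057 − £3057 = £0.
Claim 2 (£4958): deductible takes £119, £4839 remains; coinsurance £4839 × 40% = £1935.60. Owner pays £2054.60; OOP now £5111.60. Insurer: £4958 − £2054.60 = £2903.40.
Claim 3 (£225): deductible already satisfied, so owner's share is 40% × £225 = £90. Cost to owner: £90. OOP to date £5201.60. Insurer: £225 − £90 = £135.

£135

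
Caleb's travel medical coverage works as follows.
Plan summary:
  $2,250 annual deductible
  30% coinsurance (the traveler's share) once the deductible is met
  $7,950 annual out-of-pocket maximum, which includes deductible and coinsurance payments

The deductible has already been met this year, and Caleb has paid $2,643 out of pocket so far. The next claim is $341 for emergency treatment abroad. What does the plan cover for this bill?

$238.70

The deductible is already satisfied, so the full bill goes to coinsurance.
Traveler's 30% share of $341 is $102.30.
Cumulative spending $2,643 + $102.30 = $2,745.30 stays under the $7,950 maximum.
Insurer pays the balance: $341 − $102.30 = $238.70.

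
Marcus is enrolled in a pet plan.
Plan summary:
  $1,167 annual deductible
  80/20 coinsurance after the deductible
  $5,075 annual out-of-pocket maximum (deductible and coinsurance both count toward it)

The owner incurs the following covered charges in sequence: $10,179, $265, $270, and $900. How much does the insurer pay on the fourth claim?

$720

#1 ($10,179): $1,167 finishes the deductible; $9,012 goes to coinsurance; 20% of $9,012 = $1,802.40. Owner owes $2,969.40 (running OOP $2,969.40). Plan pays $10,179 − $2,969.40 = $7,209.60.
#2 ($265): 20% coinsurance on $265 = $53. Owner pays $53; OOP now $3,022.40. Plan pays $265 − $53 = $212.
#3 ($270): 20% coinsurance on $270 = $54. Cost to owner: $54. OOP to date $3,076.40. Insurer: $270 − $54 = $216.
#4 ($900): 20% coinsurance on $900 = $180. Owner owes $180 (running OOP $3,256.40). Plan pays $900 − $180 = $720.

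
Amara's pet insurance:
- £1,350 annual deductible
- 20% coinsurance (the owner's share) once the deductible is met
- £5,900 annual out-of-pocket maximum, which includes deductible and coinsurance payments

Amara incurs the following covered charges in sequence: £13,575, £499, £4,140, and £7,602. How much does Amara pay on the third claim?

Claim 1 — £13,575: deductible takes £1,350, £12,225 remains; 20% of £12,225 = £2,445. Owner owes £3,795 (running OOP £3,795).
Claim 2 — £499: 20% coinsurance on £499 = £99.80. Cost to owner: £99.80. OOP to date £3,894.80.
Claim 3 — £4,140: deductible already satisfied, so owner's share is 20% × £4,140 = £828. Cost to owner: £828. OOP to date £4,722.80.

£828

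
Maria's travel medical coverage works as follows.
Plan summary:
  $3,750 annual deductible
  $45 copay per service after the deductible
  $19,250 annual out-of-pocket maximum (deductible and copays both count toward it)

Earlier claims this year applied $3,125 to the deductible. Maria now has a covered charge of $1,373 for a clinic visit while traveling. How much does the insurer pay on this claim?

$3,125 of the $3,750 deductible is already met, leaving $625.
The remaining $748 (= $1,373 − $625) moves to the copay.
Copay on this service: $45.
So the traveler owes $625 + $45 = $670 before any cap.
Year-to-date out-of-pocket becomes $3,125 + $670 = $3,795, still under the $19,250 maximum, so no cap applies.
The plan picks up $1,373 − $670 = $703.

$703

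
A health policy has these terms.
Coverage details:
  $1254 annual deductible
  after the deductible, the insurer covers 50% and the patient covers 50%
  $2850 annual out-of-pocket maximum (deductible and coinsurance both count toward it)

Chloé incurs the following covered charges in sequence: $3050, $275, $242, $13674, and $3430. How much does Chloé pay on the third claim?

$121

Claim 1 ($3050): $1254 finishes the deductible; $1796 goes to coinsurance; patient's 50% is $898. Patient owes $2152 (running OOP $2152).
Claim 2 ($275): deductible already satisfied, so patient's share is 50% × $275 = $137.50. Cost to patient: $137.50. OOP to date $2289.50.
Claim 3 ($242): deductible met; 50% of $242 = $121. Patient pays $121; OOP now $2410.50.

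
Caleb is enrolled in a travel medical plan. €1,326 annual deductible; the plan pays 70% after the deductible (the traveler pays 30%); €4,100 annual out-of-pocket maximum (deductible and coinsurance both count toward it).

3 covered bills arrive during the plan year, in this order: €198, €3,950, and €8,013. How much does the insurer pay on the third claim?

€6,085.60

#1 (€198): fully absorbed by the deductible. Traveler owes €198 (running OOP €198). Plan pays €198 − €198 = €0.
#2 (€3,950): deductible takes €1,128, €2,822 remains; coinsurance €2,822 × 30% = €846.60. Cost to traveler: €1,974.60. OOP to date €2,172.60. Insurer: €3,950 − €1,974.60 = €1,975.40.
#3 (€8,013): deductible already satisfied, so traveler's share is 30% × €8,013 = €2,403.90. That would push OOP to €4,576.50, over the €4,100 cap, so traveler pays €4,100 − €2,172.60 = €1,927.40. Plan pays €8,013 − €1,927.40 = €6,085.60.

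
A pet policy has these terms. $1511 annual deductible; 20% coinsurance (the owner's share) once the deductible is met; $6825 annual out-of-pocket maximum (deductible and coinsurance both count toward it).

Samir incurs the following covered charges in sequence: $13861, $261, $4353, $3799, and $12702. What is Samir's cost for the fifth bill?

Bill 1, $13861: $1511 to deductible, leaving $12350; 20% of $12350 = $2470. Owner pays $3981; OOP now $3981.
Bill 2, $261: deductible met; 20% of $261 = $52.20. Owner owes $52.20 (running OOP $4033.20).
Bill 3, $4353: 20% coinsurance on $4353 = $870.60. Cost to owner: $870.60. OOP to date $4903.80.
Bill 4, $3799: deductible met; 20% of $3799 = $759.80. Owner pays $759.80; OOP now $5663.60.
Bill 5, $12702: deductible met; 20% of $12702 = $2540.40. OOP would hit $8204 > $6825, so the cap limits the owner to $6825 − $5663.60 = $1161.40.

$1161.40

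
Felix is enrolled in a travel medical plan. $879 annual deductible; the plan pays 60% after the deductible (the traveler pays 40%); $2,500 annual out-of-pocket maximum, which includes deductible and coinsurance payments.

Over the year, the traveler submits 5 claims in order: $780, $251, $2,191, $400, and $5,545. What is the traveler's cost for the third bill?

$876.40

Bill 1, $780: all of it applies to the deductible. Traveler owes $780 (running OOP $780).
Bill 2, $251: $99 finishes the deductible; $152 goes to coinsurance; traveler's 40% is $60.80. Traveler owes $159.80 (running OOP $939.80).
Bill 3, $2,191: deductible met; 40% of $2,191 = $876.40. Cost to traveler: $876.40. OOP to date $1,816.20.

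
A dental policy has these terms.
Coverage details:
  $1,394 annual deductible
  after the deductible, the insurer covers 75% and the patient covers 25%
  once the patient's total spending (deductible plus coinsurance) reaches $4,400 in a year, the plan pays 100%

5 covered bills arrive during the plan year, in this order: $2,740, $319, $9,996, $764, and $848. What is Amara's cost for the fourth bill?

$90.75

#1 ($2,740): deductible takes $1,394, $1,346 remains; coinsurance $1,346 × 25% = $336.50. Patient pays $1,730.50; OOP now $1,730.50.
#2 ($319): deductible met; 25% of $319 = $79.75. Patient owes $79.75 (running OOP $1,810.25).
#3 ($9,996): deductible already satisfied, so patient's share is 25% × $9,996 = $2,499. Patient owes $2,499 (running OOP $4,309.25).
#4 ($764): deductible met; 25% of $764 = $191. That would push OOP to $4,500.25, over the $4,400 cap, so patient pays $4,400 − $4,309.25 = $90.75.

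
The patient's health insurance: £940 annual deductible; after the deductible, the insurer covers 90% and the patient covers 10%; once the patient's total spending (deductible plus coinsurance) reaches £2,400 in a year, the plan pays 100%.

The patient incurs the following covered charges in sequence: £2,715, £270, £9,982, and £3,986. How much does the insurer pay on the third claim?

£8,983.80

Bill 1, £2,715: £940 to deductible, leaving £1,775; patient's 10% is £177.50. Cost to patient: £1,117.50. OOP to date £1,117.50. Insurer: £2,715 − £1,117.50 = £1,597.50.
Bill 2, £270: 10% coinsurance on £270 = £27. Cost to patient: £27. OOP to date £1,144.50. Plan pays £270 − £27 = £243.
Bill 3, £9,982: deductible met; 10% of £9,982 = £998.20. Patient owes £998.20 (running OOP £2,142.70). Insurer: £9,982 − £998.20 = £8,983.80.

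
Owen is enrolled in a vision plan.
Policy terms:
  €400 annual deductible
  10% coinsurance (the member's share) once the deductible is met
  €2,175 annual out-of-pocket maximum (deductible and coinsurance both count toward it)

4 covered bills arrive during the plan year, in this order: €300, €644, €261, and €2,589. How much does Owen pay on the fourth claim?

€258.90

#1 (€300): entire amount goes to the deductible. Member owes €300 (running OOP €300).
#2 (€644): €100 to deductible, leaving €544; coinsurance €544 × 10% = €54.40. Cost to member: €154.40. OOP to date €454.40.
#3 (€261): 10% coinsurance on €261 = €26.10. Cost to member: €26.10. OOP to date €480.50.
#4 (€2,589): deductible already satisfied, so member's share is 10% × €2,589 = €258.90. Member pays €258.90; OOP now €739.40.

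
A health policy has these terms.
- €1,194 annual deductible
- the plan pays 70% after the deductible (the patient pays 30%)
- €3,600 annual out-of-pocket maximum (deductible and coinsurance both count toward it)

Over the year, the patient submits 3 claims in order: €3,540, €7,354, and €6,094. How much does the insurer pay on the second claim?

Claim 1 — €3,540: deductible takes €1,194, €2,346 remains; coinsurance €2,346 × 30% = €703.80. Cost to patient: €1,897.80. OOP to date €1,897.80. Plan pays €3,540 − €1,897.80 = €1,642.20.
Claim 2 — €7,354: deductible already satisfied, so patient's share is 30% × €7,354 = €2,206.20. Adding that to €1,897.80 gives €4,104, past the €3,600 cap; patient pays only €3,600 − €1,897.80 = €1,702.20. Insurer: €7,354 − €1,702.20 = €5,651.80.

€5,651.80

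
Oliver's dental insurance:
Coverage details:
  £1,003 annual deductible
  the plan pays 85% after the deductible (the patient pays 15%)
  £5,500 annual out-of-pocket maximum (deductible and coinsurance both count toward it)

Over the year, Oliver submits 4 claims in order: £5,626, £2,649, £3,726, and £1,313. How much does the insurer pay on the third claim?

£3,167.10

Claim 1 (£5,626): deductible takes £1,003, £4,623 remains; patient's 15% is £693.45. Patient owes £1,696.45 (running OOP £1,696.45). Insurer: £5,626 − £1,696.45 = £3,929.55.
Claim 2 (£2,649): deductible met; 15% of £2,649 = £397.35. Cost to patient: £397.35. OOP to date £2,093.80. Plan pays £2,649 − £397.35 = £2,251.65.
Claim 3 (£3,726): 15% coinsurance on £3,726 = £558.90. Patient pays £558.90; OOP now £2,652.70. Plan pays £3,726 − £558.90 = £3,167.10.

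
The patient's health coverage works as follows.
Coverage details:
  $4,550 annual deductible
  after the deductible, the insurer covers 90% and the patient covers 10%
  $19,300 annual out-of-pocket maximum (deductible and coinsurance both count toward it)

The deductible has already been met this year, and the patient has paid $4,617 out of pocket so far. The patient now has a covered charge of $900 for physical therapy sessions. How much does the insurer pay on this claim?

The deductible is already satisfied, so the full bill goes to coinsurance.
Patient's 10% share of $900 is $90.
Year-to-date out-of-pocket becomes $4,617 + $90 = $4,707, still under the $19,300 maximum, so no cap applies.
Insurer pays the balance: $900 − $90 = $810.

$810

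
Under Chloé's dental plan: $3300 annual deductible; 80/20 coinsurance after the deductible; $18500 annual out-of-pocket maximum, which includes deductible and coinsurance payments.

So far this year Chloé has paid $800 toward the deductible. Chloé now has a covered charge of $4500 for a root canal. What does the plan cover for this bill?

Remaining deductible: $3300 − $800 = $2500.
The remaining $2000 (= $4500 − $2500) moves to coinsurance.
Coinsurance: $2000 × 20% = $400.
So the patient owes $2500 + $400 = $2900 before any cap.
Cumulative spending $800 + $2900 = $3700 stays under the $18500 maximum.
The insurer covers the remainder: $4500 − $2900 = $1600.

$1600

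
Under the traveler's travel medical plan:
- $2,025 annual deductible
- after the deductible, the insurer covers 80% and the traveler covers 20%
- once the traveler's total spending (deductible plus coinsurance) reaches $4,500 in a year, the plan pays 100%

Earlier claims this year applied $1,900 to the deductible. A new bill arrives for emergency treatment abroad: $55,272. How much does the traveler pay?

$2,600

Deductible still to meet: $2,025 − $1,900 = $125.
After the $125 deductible portion, $55,272 − $125 = $55,147 is subject to coinsurance.
20% of $55,147 = $11,029.40 falls to the traveler.
So the traveler owes $125 + $11,029.40 = $11,154.40 before any cap.
Year-to-date out-of-pocket would reach $1,900 + $11,154.40 = $13,054.40, above the $4,500 maximum, so the traveler pays only $4,500 − $1,900 = $2,600.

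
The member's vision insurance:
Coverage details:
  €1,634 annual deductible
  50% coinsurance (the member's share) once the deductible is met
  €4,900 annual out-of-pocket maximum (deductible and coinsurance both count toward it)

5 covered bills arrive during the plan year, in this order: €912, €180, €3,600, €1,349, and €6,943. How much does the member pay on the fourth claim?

#1 (€912): fully absorbed by the deductible. Member owes €912 (running OOP €912).
#2 (€180): entire amount goes to the deductible. Member pays €180; OOP now €1,092.
#3 (€3,600): €542 finishes the deductible; €3,058 goes to coinsurance; member's 50% is €1,529. Member pays €2,071; OOP now €3,163.
#4 (€1,349): 50% coinsurance on €1,349 = €674.50. Member owes €674.50 (running OOP €3,837.50).

€674.50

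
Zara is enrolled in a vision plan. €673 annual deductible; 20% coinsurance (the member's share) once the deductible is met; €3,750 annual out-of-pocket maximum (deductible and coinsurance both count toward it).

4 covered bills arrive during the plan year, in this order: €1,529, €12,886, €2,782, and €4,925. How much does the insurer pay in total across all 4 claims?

€18,372

#1 (€1,529): €673 to deductible, leaving €856; member's 20% is €171.20. Member pays €844.20; OOP now €844.20. Insurer: €1,529 − €844.20 = €684.80.
#2 (€12,886): deductible met; 20% of €12,886 = €2,577.20. Cost to member: €2,577.20. OOP to date €3,421.40. Plan pays €12,886 − €2,577.20 = €10,308.80.
#3 (€2,782): deductible already satisfied, so member's share is 20% × €2,782 = €556.40. OOP would hit €3,977.80 > €3,750, so the cap limits the member to €3,750 − €3,421.40 = €328.60. Insurer: €2,782 − €328.60 = €2,453.40.
#4 (€4,925): 20% coinsurance on €4,925 = €985. That would push OOP to €4,735, over the €3,750 cap, so member pays €3,750 − €3,750 = €0. Plan pays €4,925 − €0 = €4,925.
Insurer total = bills − member's total = €22,122 − €3,750 = €18,372.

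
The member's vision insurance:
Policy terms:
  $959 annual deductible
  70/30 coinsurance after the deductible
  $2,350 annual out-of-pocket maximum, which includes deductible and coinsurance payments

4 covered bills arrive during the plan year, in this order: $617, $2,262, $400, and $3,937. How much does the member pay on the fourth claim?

$695

Claim 1 — $617: entire amount goes to the deductible. Member owes $617 (running OOP $617).
Claim 2 — $2,262: $342 to deductible, leaving $1,920; member's 30% is $576. Member owes $918 (running OOP $1,535).
Claim 3 — $400: deductible met; 30% of $400 = $120. Member pays $120; OOP now $1,655.
Claim 4 — $3,937: deductible already satisfied, so member's share is 30% × $3,937 = $1,181.10. That would push OOP to $2,836.10, over the $2,350 cap, so member pays $2,350 − $1,655 = $695.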